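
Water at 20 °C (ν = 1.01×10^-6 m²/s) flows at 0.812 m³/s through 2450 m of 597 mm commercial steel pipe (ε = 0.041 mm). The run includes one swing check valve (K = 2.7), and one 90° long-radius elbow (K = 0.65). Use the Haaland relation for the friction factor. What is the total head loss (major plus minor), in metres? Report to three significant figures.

V = 4Q/(πD²) = 2.901 m/s; V²/2g = 0.4289 m
Re = 1.71×10^6, ε/D = 6.87×10^-5 → f = 0.01226 (Haaland)
Major: h_f = f(L/D)·V²/2g = 0.01226·4104·0.4289 = 21.59 m
Minor: ΣK = 3.35; h_m = ΣK·V²/2g = 1.437 m
Total H_L = 21.59 + 1.437 = 23.02 m

H_L ≈ 23.0 m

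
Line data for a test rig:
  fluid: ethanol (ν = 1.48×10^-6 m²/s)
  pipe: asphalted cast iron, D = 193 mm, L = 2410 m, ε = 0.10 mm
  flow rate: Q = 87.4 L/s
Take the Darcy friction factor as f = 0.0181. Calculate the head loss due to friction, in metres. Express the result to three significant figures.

V = 4Q/(πD²) = 4·0.0874/(π·0.193²) = 2.987 m/s
h_f = f(L/D)V²/(2g) = 0.01810·(2410/0.193)·2.987²/(2·9.81) = 102.8 m

h_f ≈ 103 m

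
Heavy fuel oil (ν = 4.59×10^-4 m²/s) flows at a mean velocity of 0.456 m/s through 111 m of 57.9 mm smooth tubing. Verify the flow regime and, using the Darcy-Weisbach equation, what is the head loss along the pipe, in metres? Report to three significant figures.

Re = VD/ν = 0.456·0.05790/4.59×10^-4 = 57.5 → laminar (Re < 2300)
f = 64/Re = 1.113
h_f = f(L/D)V²/(2g) = 1.113·(111/0.05790)·0.456²/(2·9.81) = 22.61 m

h_f ≈ 22.6 m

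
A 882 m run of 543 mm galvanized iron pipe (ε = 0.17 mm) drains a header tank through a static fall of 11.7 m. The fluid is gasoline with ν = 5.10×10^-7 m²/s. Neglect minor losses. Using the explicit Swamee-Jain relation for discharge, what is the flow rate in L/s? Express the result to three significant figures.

Swamee-Jain (Type II): Q = -0.965·√(gD⁵h_f/L)·ln[ε/(3.7D) + √(3.17ν²L/(gD³h_f))]
√(gD⁵h_f/L) = √(9.81·0.543⁵·11.7/882) = 0.07838
ε/(3.7D) = 8.46×10^-5; √(3.17ν²L/(gD³h_f)) = 6.29×10^-6
Q = -0.965·0.07838·ln(9.091×10^-5) = 0.7038 m³/s
Check: V = 3.04 m/s, Re = 3.24×10^6, f = 0.01537, h_f = 11.8 m ≈ 11.7 m ✓

Q ≈ 704 L/s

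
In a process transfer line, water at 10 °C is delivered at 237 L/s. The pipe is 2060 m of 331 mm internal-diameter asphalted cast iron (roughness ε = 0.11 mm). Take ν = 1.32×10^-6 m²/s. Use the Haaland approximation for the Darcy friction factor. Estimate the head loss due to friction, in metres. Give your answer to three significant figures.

V = 4Q/(πD²) = 4·0.237/(π·0.331²) = 2.754 m/s
Re = VD/ν = 2.754·0.331/1.32×10^-6 = 6.91×10^5 → turbulent
ε/D = 0.11/331 = 3.32×10^-4
Haaland: f = 0.01613
h_f = f(L/D)V²/(2g) = 0.01613·(2060/0.331)·2.754²/(2·9.81) = 38.81 m

h_f ≈ 38.8 m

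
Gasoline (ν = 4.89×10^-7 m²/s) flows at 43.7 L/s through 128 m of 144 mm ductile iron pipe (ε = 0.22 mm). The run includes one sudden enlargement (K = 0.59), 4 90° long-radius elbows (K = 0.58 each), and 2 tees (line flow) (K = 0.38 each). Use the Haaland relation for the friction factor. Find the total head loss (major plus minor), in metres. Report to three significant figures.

V = 4Q/(πD²) = 2.683 m/s; V²/2g = 0.3670 m
Re = 7.90×10^5, ε/D = 0.00153 → f = 0.02212 (Haaland)
Major: h_f = f(L/D)·V²/2g = 0.02212·888.9·0.3670 = 7.216 m
Minor: ΣK = 3.67; h_m = ΣK·V²/2g = 1.347 m
Total H_L = 7.216 + 1.347 = 8.563 m

H_L ≈ 8.56 m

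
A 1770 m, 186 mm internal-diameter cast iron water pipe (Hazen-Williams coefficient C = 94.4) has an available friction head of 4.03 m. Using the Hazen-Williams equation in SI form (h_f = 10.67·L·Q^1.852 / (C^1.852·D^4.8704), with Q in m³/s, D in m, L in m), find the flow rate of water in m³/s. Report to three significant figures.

Q ≈ 0.0118 m³/s

Rearranging: Q = [h_f·C^1.852·D^4.8704 / (10.67·L)]^(1/1.852)
Q = [4.03·94.4^1.852·0.186^4.8704 / (10.67·1770)]^0.540 = 0.01180 m³/s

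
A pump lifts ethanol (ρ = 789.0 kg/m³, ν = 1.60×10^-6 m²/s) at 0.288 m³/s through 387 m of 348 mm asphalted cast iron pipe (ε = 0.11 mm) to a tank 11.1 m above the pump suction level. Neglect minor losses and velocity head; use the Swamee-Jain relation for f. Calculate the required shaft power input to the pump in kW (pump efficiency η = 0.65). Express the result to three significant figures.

V = 4Q/(πD²) = 3.028 m/s; Re = 6.59×10^5; ε/D = 3.16×10^-4; f = 0.01622
h_f = f(L/D)V²/2g = 8.431 m
Total head H = z + h_f = 11.1 + 8.431 = 19.53 m
P_hyd = ρgQH = 789.0·9.81·0.288·19.53 = 43.54 kW
P_shaft = P_hyd/η = 43.54/0.65 = 66.98 kW

P_shaft ≈ 67.0 kW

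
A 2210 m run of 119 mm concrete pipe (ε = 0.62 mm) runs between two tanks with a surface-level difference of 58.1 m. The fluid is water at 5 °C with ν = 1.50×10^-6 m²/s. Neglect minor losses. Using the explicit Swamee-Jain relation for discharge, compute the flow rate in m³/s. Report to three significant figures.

Q ≈ 0.0155 m³/s

Swamee-Jain (Type II): Q = -0.965·√(gD⁵h_f/L)·ln[ε/(3.7D) + √(3.17ν²L/(gD³h_f))]
√(gD⁵h_f/L) = √(9.81·0.119⁵·58.1/2210) = 0.002481
ε/(3.7D) = 0.00141; √(3.17ν²L/(gD³h_f)) = 1.28×10^-4
Q = -0.965·0.002481·ln(0.001536) = 0.01551 m³/s
Check: V = 1.39 m/s, Re = 1.11×10^5, f = 0.03182, h_f = 58.6 m ≈ 58.1 m ✓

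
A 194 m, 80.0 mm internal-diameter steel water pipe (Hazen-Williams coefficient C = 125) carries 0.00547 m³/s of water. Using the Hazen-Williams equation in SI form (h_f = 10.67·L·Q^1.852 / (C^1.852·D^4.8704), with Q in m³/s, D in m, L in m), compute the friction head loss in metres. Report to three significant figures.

h_f = 10.67·194·0.00547^1.852 / (125^1.852·0.0800^4.8704) = 3.852 m

h_f ≈ 3.85 m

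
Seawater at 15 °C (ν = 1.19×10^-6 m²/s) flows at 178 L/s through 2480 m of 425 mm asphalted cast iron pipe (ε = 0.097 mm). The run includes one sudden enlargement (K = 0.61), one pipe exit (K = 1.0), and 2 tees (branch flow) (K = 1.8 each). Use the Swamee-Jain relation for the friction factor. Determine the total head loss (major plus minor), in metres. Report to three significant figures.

H_L ≈ 7.87 m

V = 4Q/(πD²) = 1.255 m/s; V²/2g = 0.08024 m
Re = 4.48×10^5, ε/D = 2.28×10^-4 → f = 0.01591 (Swamee-Jain)
Major: h_f = f(L/D)·V²/2g = 0.01591·5835·0.08024 = 7.451 m
Minor: ΣK = 5.21; h_m = ΣK·V²/2g = 0.4181 m
Total H_L = 7.451 + 0.4181 = 7.869 m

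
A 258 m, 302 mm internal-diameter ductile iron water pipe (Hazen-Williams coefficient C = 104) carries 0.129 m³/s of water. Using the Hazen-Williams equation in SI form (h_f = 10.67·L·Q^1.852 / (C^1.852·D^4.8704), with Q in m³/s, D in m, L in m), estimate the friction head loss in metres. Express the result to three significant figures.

h_f ≈ 3.89 m

h_f = 10.67·258·0.129^1.852 / (104^1.852·0.302^4.8704) = 3.887 m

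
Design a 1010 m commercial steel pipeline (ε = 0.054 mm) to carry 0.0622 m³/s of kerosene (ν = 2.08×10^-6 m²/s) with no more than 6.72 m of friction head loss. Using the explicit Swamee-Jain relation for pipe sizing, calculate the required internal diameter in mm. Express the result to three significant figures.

D ≈ 247 mm

Swamee-Jain (Type III): D = 0.66·[ε^1.25·(LQ²/(gh_f))^4.75 + ν·Q^9.4·(L/(gh_f))^5.2]^0.04
LQ²/(gh_f) = 0.05927; L/(gh_f) = 15.32
Term 1 = ε^1.25·(…)^4.75 = 6.86×10^-12; Term 2 = ν·Q^9.4·(…)^5.2 = 1.39×10^-11
D = 0.66·(6.86×10^-12 + 1.39×10^-11)^0.04 = 0.2467 m = 247 mm
Check: V = 1.30 m/s, Re = 1.54×10^5, f = 0.01787, h_f = 6.31 m ≈ 6.72 m ✓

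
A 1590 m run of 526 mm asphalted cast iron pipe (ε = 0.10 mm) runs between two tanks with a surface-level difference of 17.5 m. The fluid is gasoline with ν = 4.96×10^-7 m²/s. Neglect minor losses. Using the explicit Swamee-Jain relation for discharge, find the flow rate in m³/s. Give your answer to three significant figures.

Swamee-Jain (Type II): Q = -0.965·√(gD⁵h_f/L)·ln[ε/(3.7D) + √(3.17ν²L/(gD³h_f))]
√(gD⁵h_f/L) = √(9.81·0.526⁵·17.5/1590) = 0.06594
ε/(3.7D) = 5.14×10^-5; √(3.17ν²L/(gD³h_f)) = 7.04×10^-6
Q = -0.965·0.06594·ln(5.843×10^-5) = 0.6202 m³/s
Check: V = 2.85 m/s, Re = 3.03×10^6, f = 0.01402, h_f = 17.6 m ≈ 17.5 m ✓

Q ≈ 0.620 m³/s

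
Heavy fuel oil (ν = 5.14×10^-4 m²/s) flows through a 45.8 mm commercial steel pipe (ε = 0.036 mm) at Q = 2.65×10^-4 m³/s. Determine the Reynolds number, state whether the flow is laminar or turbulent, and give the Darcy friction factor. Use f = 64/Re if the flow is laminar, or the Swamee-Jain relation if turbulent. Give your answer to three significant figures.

V = 4Q/(πD²) = 0.1609 m/s
Re = VD/ν = 0.1609·0.0458/5.14×10^-4 = 14.3
Re < 2300 → laminar → f = 64/Re = 4.465

Re ≈ 14.3; laminar; f = 64/Re ≈ 4.47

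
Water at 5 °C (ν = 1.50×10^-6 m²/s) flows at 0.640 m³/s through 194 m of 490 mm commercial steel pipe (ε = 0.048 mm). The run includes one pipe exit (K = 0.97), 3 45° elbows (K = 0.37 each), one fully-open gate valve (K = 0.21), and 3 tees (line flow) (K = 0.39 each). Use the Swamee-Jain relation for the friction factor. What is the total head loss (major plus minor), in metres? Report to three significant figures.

H_L ≈ 5.14 m

V = 4Q/(πD²) = 3.394 m/s; V²/2g = 0.5871 m
Re = 1.11×10^6, ε/D = 9.80×10^-5 → f = 0.01336 (Swamee-Jain)
Major: h_f = f(L/D)·V²/2g = 0.01336·395.9·0.5871 = 3.106 m
Minor: ΣK = 3.46; h_m = ΣK·V²/2g = 2.031 m
Total H_L = 3.106 + 2.031 = 5.138 m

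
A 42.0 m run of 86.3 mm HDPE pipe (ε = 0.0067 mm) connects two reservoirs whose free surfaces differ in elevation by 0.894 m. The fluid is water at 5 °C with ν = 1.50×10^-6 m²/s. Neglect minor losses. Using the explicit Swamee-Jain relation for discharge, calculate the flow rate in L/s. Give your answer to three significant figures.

Swamee-Jain (Type II): Q = -0.965·√(gD⁵h_f/L)·ln[ε/(3.7D) + √(3.17ν²L/(gD³h_f))]
√(gD⁵h_f/L) = √(9.81·0.0863⁵·0.894/42.0) = 9.998×10^-4
ε/(3.7D) = 2.10×10^-5; √(3.17ν²L/(gD³h_f)) = 2.31×10^-4
Q = -0.965·9.998×10^-4·ln(2.515×10^-4) = 0.007996 m³/s
Check: V = 1.37 m/s, Re = 7.86×10^4, f = 0.01920, h_f = 0.890 m ≈ 0.894 m ✓

Q ≈ 8.00 L/s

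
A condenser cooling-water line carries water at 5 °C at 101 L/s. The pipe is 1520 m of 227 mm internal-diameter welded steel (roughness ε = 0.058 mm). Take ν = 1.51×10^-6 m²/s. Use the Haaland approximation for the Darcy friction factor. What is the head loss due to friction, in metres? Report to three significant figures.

h_f ≈ 34.3 m

V = 4Q/(πD²) = 4·0.101/(π·0.227²) = 2.496 m/s
Re = VD/ν = 2.496·0.227/1.51×10^-6 = 3.75×10^5 → turbulent
ε/D = 0.058/227 = 2.56×10^-4
Haaland: f = 0.01615
h_f = f(L/D)V²/(2g) = 0.01615·(1520/0.227)·2.496²/(2·9.81) = 34.32 m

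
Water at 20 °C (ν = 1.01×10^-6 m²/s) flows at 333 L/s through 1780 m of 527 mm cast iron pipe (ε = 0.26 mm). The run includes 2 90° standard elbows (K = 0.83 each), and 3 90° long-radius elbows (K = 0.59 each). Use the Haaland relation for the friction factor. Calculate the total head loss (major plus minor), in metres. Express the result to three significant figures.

V = 4Q/(πD²) = 1.527 m/s; V²/2g = 0.1188 m
Re = 7.97×10^5, ε/D = 4.93×10^-4 → f = 0.01723 (Haaland)
Major: h_f = f(L/D)·V²/2g = 0.01723·3378·0.1188 = 6.915 m
Minor: ΣK = 3.43; h_m = ΣK·V²/2g = 0.4074 m
Total H_L = 6.915 + 0.4074 = 7.322 m

H_L ≈ 7.32 m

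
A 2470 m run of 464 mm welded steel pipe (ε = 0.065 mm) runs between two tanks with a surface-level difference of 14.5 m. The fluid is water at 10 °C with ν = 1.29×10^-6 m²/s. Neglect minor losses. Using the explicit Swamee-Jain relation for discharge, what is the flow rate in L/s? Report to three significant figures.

Swamee-Jain (Type II): Q = -0.965·√(gD⁵h_f/L)·ln[ε/(3.7D) + √(3.17ν²L/(gD³h_f))]
√(gD⁵h_f/L) = √(9.81·0.464⁵·14.5/2470) = 0.03519
ε/(3.7D) = 3.79×10^-5; √(3.17ν²L/(gD³h_f)) = 3.03×10^-5
Q = -0.965·0.03519·ln(6.814×10^-5) = 0.3258 m³/s
Check: V = 1.93 m/s, Re = 6.93×10^5, f = 0.01447, h_f = 14.6 m ≈ 14.5 m ✓

Q ≈ 326 L/s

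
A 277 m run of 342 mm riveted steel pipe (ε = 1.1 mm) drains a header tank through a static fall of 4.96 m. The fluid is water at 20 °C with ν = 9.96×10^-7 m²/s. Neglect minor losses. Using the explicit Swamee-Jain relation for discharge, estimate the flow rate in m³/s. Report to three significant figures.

Swamee-Jain (Type II): Q = -0.965·√(gD⁵h_f/L)·ln[ε/(3.7D) + √(3.17ν²L/(gD³h_f))]
√(gD⁵h_f/L) = √(9.81·0.342⁵·4.96/277) = 0.02867
ε/(3.7D) = 8.69×10^-4; √(3.17ν²L/(gD³h_f)) = 2.12×10^-5
Q = -0.965·0.02867·ln(8.904×10^-4) = 0.1943 m³/s
Check: V = 2.12 m/s, Re = 7.26×10^5, f = 0.02695, h_f = 4.98 m ≈ 4.96 m ✓

Q ≈ 0.194 m³/s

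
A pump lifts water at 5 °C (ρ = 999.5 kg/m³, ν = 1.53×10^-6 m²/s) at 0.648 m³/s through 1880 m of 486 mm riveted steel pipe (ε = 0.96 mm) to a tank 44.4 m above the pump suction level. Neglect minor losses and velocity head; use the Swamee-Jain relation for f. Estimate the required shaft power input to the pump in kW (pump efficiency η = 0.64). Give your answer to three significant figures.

P_shaft ≈ 1000 kW

V = 4Q/(πD²) = 3.493 m/s; Re = 1.11×10^6; ε/D = 0.00198; f = 0.02358
h_f = f(L/D)V²/2g = 56.73 m
Total head H = z + h_f = 44.4 + 56.73 = 101.1 m
P_hyd = ρgQH = 999.5·9.81·0.648·101.1 = 642.6 kW
P_shaft = P_hyd/η = 642.6/0.64 = 1004 kW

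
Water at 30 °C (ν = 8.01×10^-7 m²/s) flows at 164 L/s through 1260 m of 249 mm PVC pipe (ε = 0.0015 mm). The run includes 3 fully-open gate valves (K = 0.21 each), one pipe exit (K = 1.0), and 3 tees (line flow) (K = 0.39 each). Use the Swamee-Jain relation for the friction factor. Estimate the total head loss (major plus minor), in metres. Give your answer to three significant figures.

H_L ≈ 35.8 m

V = 4Q/(πD²) = 3.368 m/s; V²/2g = 0.5781 m
Re = 1.05×10^6, ε/D = 6.02×10^-6 → f = 0.01167 (Swamee-Jain)
Major: h_f = f(L/D)·V²/2g = 0.01167·5060·0.5781 = 34.15 m
Minor: ΣK = 2.80; h_m = ΣK·V²/2g = 1.619 m
Total H_L = 34.15 + 1.619 = 35.77 m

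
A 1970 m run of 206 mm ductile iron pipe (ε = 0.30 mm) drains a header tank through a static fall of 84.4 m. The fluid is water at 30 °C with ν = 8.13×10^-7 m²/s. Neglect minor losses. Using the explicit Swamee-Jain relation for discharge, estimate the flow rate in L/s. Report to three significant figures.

Swamee-Jain (Type II): Q = -0.965·√(gD⁵h_f/L)·ln[ε/(3.7D) + √(3.17ν²L/(gD³h_f))]
√(gD⁵h_f/L) = √(9.81·0.206⁵·84.4/1970) = 0.01249
ε/(3.7D) = 3.94×10^-4; √(3.17ν²L/(gD³h_f)) = 2.39×10^-5
Q = -0.965·0.01249·ln(4.175×10^-4) = 0.09376 m³/s
Check: V = 2.81 m/s, Re = 7.13×10^5, f = 0.02199, h_f = 84.8 m ≈ 84.4 m ✓

Q ≈ 93.8 L/s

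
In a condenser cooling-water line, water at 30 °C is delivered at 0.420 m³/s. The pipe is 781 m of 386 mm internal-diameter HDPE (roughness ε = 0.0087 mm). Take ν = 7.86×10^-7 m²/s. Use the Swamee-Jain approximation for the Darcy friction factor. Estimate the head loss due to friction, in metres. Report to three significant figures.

h_f ≈ 15.0 m

V = 4Q/(πD²) = 4·0.420/(π·0.386²) = 3.589 m/s
Re = VD/ν = 3.589·0.386/7.86×10^-7 = 1.76×10^6 → turbulent
ε/D = 0.0087/386 = 2.25×10^-5
Swamee-Jain: f = 0.01130
h_f = f(L/D)V²/(2g) = 0.01130·(781/0.386)·3.589²/(2·9.81) = 15.01 m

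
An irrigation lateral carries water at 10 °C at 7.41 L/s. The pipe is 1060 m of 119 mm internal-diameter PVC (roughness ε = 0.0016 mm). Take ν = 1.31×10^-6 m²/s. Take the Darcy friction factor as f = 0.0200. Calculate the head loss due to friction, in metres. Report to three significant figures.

V = 4Q/(πD²) = 4·0.00741/(π·0.119²) = 0.6662 m/s
h_f = f(L/D)V²/(2g) = 0.02000·(1060/0.119)·0.6662²/(2·9.81) = 4.030 m

h_f ≈ 4.03 m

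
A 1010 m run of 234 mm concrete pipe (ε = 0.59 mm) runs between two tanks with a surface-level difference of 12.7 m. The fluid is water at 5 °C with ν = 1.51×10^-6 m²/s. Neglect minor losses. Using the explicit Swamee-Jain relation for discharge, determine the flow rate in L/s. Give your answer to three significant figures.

Q ≈ 64.6 L/s

Swamee-Jain (Type II): Q = -0.965·√(gD⁵h_f/L)·ln[ε/(3.7D) + √(3.17ν²L/(gD³h_f))]
√(gD⁵h_f/L) = √(9.81·0.234⁵·12.7/1010) = 0.009303
ε/(3.7D) = 6.81×10^-4; √(3.17ν²L/(gD³h_f)) = 6.76×10^-5
Q = -0.965·0.009303·ln(7.491×10^-4) = 0.06461 m³/s
Check: V = 1.50 m/s, Re = 2.33×10^5, f = 0.02575, h_f = 12.8 m ≈ 12.7 m ✓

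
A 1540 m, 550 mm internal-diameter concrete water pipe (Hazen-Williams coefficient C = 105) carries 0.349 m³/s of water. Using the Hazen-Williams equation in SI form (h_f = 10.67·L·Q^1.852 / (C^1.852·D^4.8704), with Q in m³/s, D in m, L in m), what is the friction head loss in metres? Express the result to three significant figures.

h_f ≈ 7.77 m

h_f = 10.67·1540·0.349^1.852 / (105^1.852·0.550^4.8704) = 7.768 m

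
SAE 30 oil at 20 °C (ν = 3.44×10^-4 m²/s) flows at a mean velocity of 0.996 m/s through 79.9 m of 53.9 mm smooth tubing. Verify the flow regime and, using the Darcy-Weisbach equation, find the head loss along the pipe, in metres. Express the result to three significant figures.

h_f ≈ 30.7 m

Re = VD/ν = 0.996·0.05390/3.44×10^-4 = 156 → laminar (Re < 2300)
f = 64/Re = 0.4101
h_f = f(L/D)V²/(2g) = 0.4101·(79.9/0.05390)·0.996²/(2·9.81) = 30.74 m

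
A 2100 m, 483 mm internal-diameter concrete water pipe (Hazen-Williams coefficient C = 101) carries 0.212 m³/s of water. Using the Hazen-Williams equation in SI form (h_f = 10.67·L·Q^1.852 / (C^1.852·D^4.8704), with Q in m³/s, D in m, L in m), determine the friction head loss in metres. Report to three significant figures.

h_f = 10.67·2100·0.212^1.852 / (101^1.852·0.483^4.8704) = 8.513 m

h_f ≈ 8.51 m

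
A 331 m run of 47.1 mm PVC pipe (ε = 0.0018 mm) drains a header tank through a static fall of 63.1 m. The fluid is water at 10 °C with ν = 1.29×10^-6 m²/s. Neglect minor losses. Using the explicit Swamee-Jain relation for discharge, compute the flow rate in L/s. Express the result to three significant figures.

Q ≈ 5.50 L/s

Swamee-Jain (Type II): Q = -0.965·√(gD⁵h_f/L)·ln[ε/(3.7D) + √(3.17ν²L/(gD³h_f))]
√(gD⁵h_f/L) = √(9.81·0.0471⁵·63.1/331) = 6.584×10^-4
ε/(3.7D) = 1.03×10^-5; √(3.17ν²L/(gD³h_f)) = 1.64×10^-4
Q = -0.965·6.584×10^-4·ln(1.746×10^-4) = 0.005498 m³/s
Check: V = 3.16 m/s, Re = 1.15×10^5, f = 0.01760, h_f = 62.8 m ≈ 63.1 m ✓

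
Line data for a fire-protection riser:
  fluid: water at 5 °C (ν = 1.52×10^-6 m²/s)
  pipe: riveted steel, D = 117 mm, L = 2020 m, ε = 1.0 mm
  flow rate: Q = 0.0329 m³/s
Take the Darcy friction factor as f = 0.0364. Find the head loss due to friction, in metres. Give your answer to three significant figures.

h_f ≈ 300 m

V = 4Q/(πD²) = 4·0.0329/(π·0.117²) = 3.060 m/s
h_f = f(L/D)V²/(2g) = 0.03640·(2020/0.117)·3.060²/(2·9.81) = 299.9 m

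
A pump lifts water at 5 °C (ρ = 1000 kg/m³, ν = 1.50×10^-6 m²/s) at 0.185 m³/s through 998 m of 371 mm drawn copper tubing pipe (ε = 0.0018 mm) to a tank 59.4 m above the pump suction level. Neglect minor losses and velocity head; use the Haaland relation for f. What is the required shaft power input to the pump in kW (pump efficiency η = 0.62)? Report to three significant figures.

P_shaft ≈ 190 kW

V = 4Q/(πD²) = 1.711 m/s; Re = 4.23×10^5; ε/D = 4.85×10^-6; f = 0.01351
h_f = f(L/D)V²/2g = 5.424 m
Total head H = z + h_f = 59.4 + 5.424 = 64.82 m
P_hyd = ρgQH = 1000·9.81·0.185·64.82 = 117.6 kW
P_shaft = P_hyd/η = 117.6/0.62 = 189.8 kW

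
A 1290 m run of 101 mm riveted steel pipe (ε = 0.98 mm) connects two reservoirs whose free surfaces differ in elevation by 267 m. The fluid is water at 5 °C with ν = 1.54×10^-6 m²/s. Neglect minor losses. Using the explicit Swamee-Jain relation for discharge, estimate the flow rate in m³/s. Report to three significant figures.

Q ≈ 0.0264 m³/s

Swamee-Jain (Type II): Q = -0.965·√(gD⁵h_f/L)·ln[ε/(3.7D) + √(3.17ν²L/(gD³h_f))]
√(gD⁵h_f/L) = √(9.81·0.101⁵·267/1290) = 0.004620
ε/(3.7D) = 0.00262; √(3.17ν²L/(gD³h_f)) = 5.99×10^-5
Q = -0.965·0.004620·ln(0.002682) = 0.02640 m³/s
Check: V = 3.29 m/s, Re = 2.16×10^5, f = 0.03795, h_f = 268 m ≈ 267 m ✓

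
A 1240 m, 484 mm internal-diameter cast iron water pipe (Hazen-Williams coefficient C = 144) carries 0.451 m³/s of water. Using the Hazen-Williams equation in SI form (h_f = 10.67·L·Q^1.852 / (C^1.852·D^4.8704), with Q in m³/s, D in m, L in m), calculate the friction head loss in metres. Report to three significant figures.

h_f ≈ 10.4 m

h_f = 10.67·1240·0.451^1.852 / (144^1.852·0.484^4.8704) = 10.44 m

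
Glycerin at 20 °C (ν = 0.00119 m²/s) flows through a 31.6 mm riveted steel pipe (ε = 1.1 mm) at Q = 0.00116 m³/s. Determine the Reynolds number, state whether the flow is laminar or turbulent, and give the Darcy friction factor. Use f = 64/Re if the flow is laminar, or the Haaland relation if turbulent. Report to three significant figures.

V = 4Q/(πD²) = 1.479 m/s
Re = VD/ν = 1.479·0.0316/0.00119 = 39.3
Re < 2300 → laminar → f = 64/Re = 1.629

Re ≈ 39.3; laminar; f = 64/Re ≈ 1.63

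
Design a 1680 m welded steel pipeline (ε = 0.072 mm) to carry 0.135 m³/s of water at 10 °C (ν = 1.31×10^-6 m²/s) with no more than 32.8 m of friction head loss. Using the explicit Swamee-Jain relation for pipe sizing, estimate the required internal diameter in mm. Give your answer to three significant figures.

Swamee-Jain (Type III): D = 0.66·[ε^1.25·(LQ²/(gh_f))^4.75 + ν·Q^9.4·(L/(gh_f))^5.2]^0.04
LQ²/(gh_f) = 0.09516; L/(gh_f) = 5.221
Term 1 = ε^1.25·(…)^4.75 = 9.32×10^-11; Term 2 = ν·Q^9.4·(…)^5.2 = 4.73×10^-11
D = 0.66·(9.32×10^-11 + 4.73×10^-11)^0.04 = 0.2663 m = 266 mm
Check: V = 2.42 m/s, Re = 4.93×10^5, f = 0.01615, h_f = 30.5 m ≈ 32.8 m ✓

D ≈ 266 mm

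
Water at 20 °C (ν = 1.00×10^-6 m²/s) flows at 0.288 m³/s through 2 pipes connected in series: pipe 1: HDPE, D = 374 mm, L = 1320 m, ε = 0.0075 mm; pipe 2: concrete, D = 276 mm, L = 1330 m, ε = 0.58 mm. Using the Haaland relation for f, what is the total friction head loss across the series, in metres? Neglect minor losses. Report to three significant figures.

Pipe 1: V = 2.622 m/s, Re = 9.80×10^5, ε/D = 2.01×10^-5, f = 0.01200, h_1 = f(L/D)V²/2g = 14.83 m
Pipe 2: V = 4.814 m/s, Re = 1.33×10^6, ε/D = 0.00210, f = 0.02390, h_2 = f(L/D)V²/2g = 136.0 m
Series → Q common, losses add: H = Σh = 150.8 m

H ≈ 151 m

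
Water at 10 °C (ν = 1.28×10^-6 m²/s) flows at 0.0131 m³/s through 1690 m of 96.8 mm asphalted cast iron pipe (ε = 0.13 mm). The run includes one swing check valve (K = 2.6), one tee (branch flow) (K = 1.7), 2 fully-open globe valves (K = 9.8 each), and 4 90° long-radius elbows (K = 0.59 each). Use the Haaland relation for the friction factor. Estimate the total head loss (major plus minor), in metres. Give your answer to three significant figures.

H_L ≈ 68.1 m

V = 4Q/(πD²) = 1.780 m/s; V²/2g = 0.1615 m
Re = 1.35×10^5, ε/D = 0.00134 → f = 0.02264 (Haaland)
Major: h_f = f(L/D)·V²/2g = 0.02264·17459·0.1615 = 63.83 m
Minor: ΣK = 26.3; h_m = ΣK·V²/2g = 4.241 m
Total H_L = 63.83 + 4.241 = 68.07 m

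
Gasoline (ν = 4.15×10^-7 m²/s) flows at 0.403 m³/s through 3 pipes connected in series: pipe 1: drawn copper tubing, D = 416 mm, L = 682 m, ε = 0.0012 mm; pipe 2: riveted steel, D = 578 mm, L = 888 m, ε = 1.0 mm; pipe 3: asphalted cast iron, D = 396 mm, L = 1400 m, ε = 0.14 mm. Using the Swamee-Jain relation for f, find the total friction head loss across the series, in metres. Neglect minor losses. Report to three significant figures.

H ≈ 41.8 m

Pipe 1: V = 2.965 m/s, Re = 2.97×10^6, ε/D = 2.88×10^-6, f = 0.009885, h_1 = f(L/D)V²/2g = 7.261 m
Pipe 2: V = 1.536 m/s, Re = 2.14×10^6, ε/D = 0.00173, f = 0.02269, h_2 = f(L/D)V²/2g = 4.191 m
Pipe 3: V = 3.272 m/s, Re = 3.12×10^6, ε/D = 3.54×10^-4, f = 0.01575, h_3 = f(L/D)V²/2g = 30.39 m
Series → Q common, losses add: H = Σh = 41.84 m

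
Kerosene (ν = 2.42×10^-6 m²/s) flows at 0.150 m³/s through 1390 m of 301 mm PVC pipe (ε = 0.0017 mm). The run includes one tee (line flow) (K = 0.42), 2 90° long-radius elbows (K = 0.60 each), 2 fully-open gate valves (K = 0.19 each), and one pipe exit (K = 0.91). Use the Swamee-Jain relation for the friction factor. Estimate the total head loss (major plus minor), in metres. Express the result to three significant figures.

H_L ≈ 16.1 m

V = 4Q/(πD²) = 2.108 m/s; V²/2g = 0.2265 m
Re = 2.62×10^5, ε/D = 5.65×10^-6 → f = 0.01481 (Swamee-Jain)
Major: h_f = f(L/D)·V²/2g = 0.01481·4618·0.2265 = 15.48 m
Minor: ΣK = 2.91; h_m = ΣK·V²/2g = 0.6591 m
Total H_L = 15.48 + 0.6591 = 16.14 m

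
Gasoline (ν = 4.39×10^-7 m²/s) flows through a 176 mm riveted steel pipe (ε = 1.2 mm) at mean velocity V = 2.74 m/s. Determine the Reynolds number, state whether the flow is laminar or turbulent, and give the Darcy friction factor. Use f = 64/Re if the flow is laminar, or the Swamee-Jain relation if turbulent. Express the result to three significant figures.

Re = VD/ν = 2.740·0.176/4.39×10^-7 = 1.10×10^6
Re > 4000 → turbulent; ε/D = 0.00682
Swamee-Jain: f = 0.03355

Re ≈ 1.10×10^6; turbulent; f ≈ 0.0336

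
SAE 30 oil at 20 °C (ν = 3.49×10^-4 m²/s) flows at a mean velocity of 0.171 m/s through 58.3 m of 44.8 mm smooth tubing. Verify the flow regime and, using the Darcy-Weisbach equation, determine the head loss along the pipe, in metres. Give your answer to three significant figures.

h_f ≈ 5.65 m

Re = VD/ν = 0.171·0.04480/3.49×10^-4 = 22.0 → laminar (Re < 2300)
f = 64/Re = 2.916
h_f = f(L/D)V²/(2g) = 2.916·(58.3/0.04480)·0.171²/(2·9.81) = 5.655 m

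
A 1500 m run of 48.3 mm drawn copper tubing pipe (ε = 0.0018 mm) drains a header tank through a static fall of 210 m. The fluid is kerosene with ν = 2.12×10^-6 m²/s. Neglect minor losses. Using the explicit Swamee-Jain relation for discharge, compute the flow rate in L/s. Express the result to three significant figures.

Swamee-Jain (Type II): Q = -0.965·√(gD⁵h_f/L)·ln[ε/(3.7D) + √(3.17ν²L/(gD³h_f))]
√(gD⁵h_f/L) = √(9.81·0.0483⁵·210/1500) = 6.009×10^-4
ε/(3.7D) = 1.01×10^-5; √(3.17ν²L/(gD³h_f)) = 3.03×10^-4
Q = -0.965·6.009×10^-4·ln(3.135×10^-4) = 0.004678 m³/s
Check: V = 2.55 m/s, Re = 5.82×10^4, f = 0.02024, h_f = 209 m ≈ 210 m ✓

Q ≈ 4.68 L/s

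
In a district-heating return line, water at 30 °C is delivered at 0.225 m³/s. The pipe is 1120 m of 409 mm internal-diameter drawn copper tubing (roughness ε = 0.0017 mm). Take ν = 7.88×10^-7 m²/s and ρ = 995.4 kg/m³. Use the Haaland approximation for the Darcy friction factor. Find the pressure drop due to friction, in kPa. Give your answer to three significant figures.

Δp ≈ 47.5 kPa

V = 4Q/(πD²) = 4·0.225/(π·0.409²) = 1.713 m/s
Re = VD/ν = 1.713·0.409/7.88×10^-7 = 8.89×10^5 → turbulent
ε/D = 0.0017/409 = 4.16×10^-6
Haaland: f = 0.01188
h_f = f(L/D)V²/(2g) = 0.01188·(1120/0.409)·1.713²/(2·9.81) = 4.864 m
Δp = ρg·h_f = 995.4·9.81·4.864 = 47.50 kPa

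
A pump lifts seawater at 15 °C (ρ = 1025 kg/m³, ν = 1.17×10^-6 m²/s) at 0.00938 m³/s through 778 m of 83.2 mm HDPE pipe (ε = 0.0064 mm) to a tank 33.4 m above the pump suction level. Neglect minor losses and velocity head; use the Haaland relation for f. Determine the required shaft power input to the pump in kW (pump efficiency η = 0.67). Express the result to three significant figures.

V = 4Q/(πD²) = 1.725 m/s; Re = 1.23×10^5; ε/D = 7.69×10^-5; f = 0.01747
h_f = f(L/D)V²/2g = 24.78 m
Total head H = z + h_f = 33.4 + 24.78 = 58.18 m
P_hyd = ρgQH = 1025·9.81·0.00938·58.18 = 5.488 kW
P_shaft = P_hyd/η = 5.488/0.67 = 8.190 kW

P_shaft ≈ 8.19 kW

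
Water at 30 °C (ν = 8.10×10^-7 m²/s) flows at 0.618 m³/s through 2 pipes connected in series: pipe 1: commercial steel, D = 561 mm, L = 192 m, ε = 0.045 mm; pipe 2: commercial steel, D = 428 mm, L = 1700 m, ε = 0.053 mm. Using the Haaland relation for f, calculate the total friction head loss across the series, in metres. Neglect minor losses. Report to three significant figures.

Pipe 1: V = 2.500 m/s, Re = 1.73×10^6, ε/D = 8.02×10^-5, f = 0.01248, h_1 = f(L/D)V²/2g = 1.361 m
Pipe 2: V = 4.295 m/s, Re = 2.27×10^6, ε/D = 1.24×10^-4, f = 0.01307, h_2 = f(L/D)V²/2g = 48.82 m
Series → Q common, losses add: H = Σh = 50.18 m

H ≈ 50.2 m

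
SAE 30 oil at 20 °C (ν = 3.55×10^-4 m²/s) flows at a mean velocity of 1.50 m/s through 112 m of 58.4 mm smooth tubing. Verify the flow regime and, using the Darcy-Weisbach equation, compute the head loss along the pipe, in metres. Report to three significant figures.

h_f ≈ 57.0 m

Re = VD/ν = 1.50·0.05840/3.55×10^-4 = 247 → laminar (Re < 2300)
f = 64/Re = 0.2594
h_f = f(L/D)V²/(2g) = 0.2594·(112/0.05840)·1.50²/(2·9.81) = 57.04 m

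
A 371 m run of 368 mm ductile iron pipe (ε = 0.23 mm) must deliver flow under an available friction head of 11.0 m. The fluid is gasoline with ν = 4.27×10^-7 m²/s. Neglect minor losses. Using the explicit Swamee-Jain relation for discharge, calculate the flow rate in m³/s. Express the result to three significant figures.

Q ≈ 0.370 m³/s

Swamee-Jain (Type II): Q = -0.965·√(gD⁵h_f/L)·ln[ε/(3.7D) + √(3.17ν²L/(gD³h_f))]
√(gD⁵h_f/L) = √(9.81·0.368⁵·11.0/371) = 0.04431
ε/(3.7D) = 1.69×10^-4; √(3.17ν²L/(gD³h_f)) = 6.31×10^-6
Q = -0.965·0.04431·ln(1.752×10^-4) = 0.3698 m³/s
Check: V = 3.48 m/s, Re = 3.00×10^6, f = 0.01777, h_f = 11.0 m ≈ 11.0 m ✓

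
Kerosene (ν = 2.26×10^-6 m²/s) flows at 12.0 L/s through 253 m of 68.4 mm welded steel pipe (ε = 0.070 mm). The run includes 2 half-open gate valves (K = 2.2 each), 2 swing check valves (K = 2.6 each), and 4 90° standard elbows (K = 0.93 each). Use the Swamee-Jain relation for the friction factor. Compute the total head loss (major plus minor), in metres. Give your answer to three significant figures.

H_L ≈ 52.4 m

V = 4Q/(πD²) = 3.266 m/s; V²/2g = 0.5436 m
Re = 9.88×10^4, ε/D = 0.00102 → f = 0.02245 (Swamee-Jain)
Major: h_f = f(L/D)·V²/2g = 0.02245·3699·0.5436 = 45.13 m
Minor: ΣK = 13.3; h_m = ΣK·V²/2g = 7.240 m
Total H_L = 45.13 + 7.240 = 52.37 m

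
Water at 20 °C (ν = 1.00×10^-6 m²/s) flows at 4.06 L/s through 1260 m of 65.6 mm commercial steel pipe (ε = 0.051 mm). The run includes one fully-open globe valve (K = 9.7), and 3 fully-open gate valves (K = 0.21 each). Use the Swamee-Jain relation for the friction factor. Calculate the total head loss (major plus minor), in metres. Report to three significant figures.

H_L ≈ 32.0 m

V = 4Q/(πD²) = 1.201 m/s; V²/2g = 0.07355 m
Re = 7.88×10^4, ε/D = 7.77×10^-4 → f = 0.02212 (Swamee-Jain)
Major: h_f = f(L/D)·V²/2g = 0.02212·19207·0.07355 = 31.25 m
Minor: ΣK = 10.3; h_m = ΣK·V²/2g = 0.7597 m
Total H_L = 31.25 + 0.7597 = 32.01 m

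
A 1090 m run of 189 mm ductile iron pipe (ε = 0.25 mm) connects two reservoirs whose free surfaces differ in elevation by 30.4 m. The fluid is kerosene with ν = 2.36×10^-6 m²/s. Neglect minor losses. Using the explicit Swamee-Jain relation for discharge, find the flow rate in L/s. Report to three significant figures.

Q ≈ 60.3 L/s

Swamee-Jain (Type II): Q = -0.965·√(gD⁵h_f/L)·ln[ε/(3.7D) + √(3.17ν²L/(gD³h_f))]
√(gD⁵h_f/L) = √(9.81·0.189⁵·30.4/1090) = 0.008123
ε/(3.7D) = 3.58×10^-4; √(3.17ν²L/(gD³h_f)) = 9.78×10^-5
Q = -0.965·0.008123·ln(4.553×10^-4) = 0.06032 m³/s
Check: V = 2.15 m/s, Re = 1.72×10^5, f = 0.02256, h_f = 30.6 m ≈ 30.4 m ✓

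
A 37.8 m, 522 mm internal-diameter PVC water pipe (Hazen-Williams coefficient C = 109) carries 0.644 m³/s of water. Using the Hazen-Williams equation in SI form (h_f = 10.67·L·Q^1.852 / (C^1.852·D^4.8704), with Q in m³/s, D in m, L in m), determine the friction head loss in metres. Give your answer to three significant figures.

h_f = 10.67·37.8·0.644^1.852 / (109^1.852·0.522^4.8704) = 0.7136 m

h_f ≈ 0.714 m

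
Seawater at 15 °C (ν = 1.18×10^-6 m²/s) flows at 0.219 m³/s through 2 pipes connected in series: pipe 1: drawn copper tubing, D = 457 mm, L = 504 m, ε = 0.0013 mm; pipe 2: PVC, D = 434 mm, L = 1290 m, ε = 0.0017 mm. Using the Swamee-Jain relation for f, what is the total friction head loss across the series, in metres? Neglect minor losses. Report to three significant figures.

Pipe 1: V = 1.335 m/s, Re = 5.17×10^5, ε/D = 2.84×10^-6, f = 0.01306, h_1 = f(L/D)V²/2g = 1.309 m
Pipe 2: V = 1.480 m/s, Re = 5.44×10^5, ε/D = 3.92×10^-6, f = 0.01296, h_2 = f(L/D)V²/2g = 4.303 m
Series → Q common, losses add: H = Σh = 5.612 m

H ≈ 5.61 m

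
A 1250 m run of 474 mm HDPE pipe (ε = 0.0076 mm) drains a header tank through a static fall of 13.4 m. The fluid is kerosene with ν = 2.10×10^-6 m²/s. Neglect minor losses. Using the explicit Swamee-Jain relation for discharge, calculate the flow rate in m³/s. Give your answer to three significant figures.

Swamee-Jain (Type II): Q = -0.965·√(gD⁵h_f/L)·ln[ε/(3.7D) + √(3.17ν²L/(gD³h_f))]
√(gD⁵h_f/L) = √(9.81·0.474⁵·13.4/1250) = 0.05016
ε/(3.7D) = 4.33×10^-6; √(3.17ν²L/(gD³h_f)) = 3.53×10^-5
Q = -0.965·0.05016·ln(3.966×10^-5) = 0.4906 m³/s
Check: V = 2.78 m/s, Re = 6.28×10^5, f = 0.01287, h_f = 13.4 m ≈ 13.4 m ✓

Q ≈ 0.491 m³/s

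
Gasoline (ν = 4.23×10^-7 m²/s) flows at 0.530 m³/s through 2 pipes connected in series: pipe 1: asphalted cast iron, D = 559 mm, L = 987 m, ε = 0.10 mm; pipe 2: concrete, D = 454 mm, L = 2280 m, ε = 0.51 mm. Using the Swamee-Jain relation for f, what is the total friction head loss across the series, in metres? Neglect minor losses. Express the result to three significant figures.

Pipe 1: V = 2.160 m/s, Re = 2.85×10^6, ε/D = 1.79×10^-4, f = 0.01389, h_1 = f(L/D)V²/2g = 5.830 m
Pipe 2: V = 3.274 m/s, Re = 3.51×10^6, ε/D = 0.00112, f = 0.02032, h_2 = f(L/D)V²/2g = 55.76 m
Series → Q common, losses add: H = Σh = 61.59 m

H ≈ 61.6 m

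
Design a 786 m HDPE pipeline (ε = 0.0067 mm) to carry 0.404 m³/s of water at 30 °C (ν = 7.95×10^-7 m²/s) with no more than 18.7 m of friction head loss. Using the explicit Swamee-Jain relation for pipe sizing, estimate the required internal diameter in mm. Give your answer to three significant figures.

D ≈ 365 mm

Swamee-Jain (Type III): D = 0.66·[ε^1.25·(LQ²/(gh_f))^4.75 + ν·Q^9.4·(L/(gh_f))^5.2]^0.04
LQ²/(gh_f) = 0.6993; L/(gh_f) = 4.285
Term 1 = ε^1.25·(…)^4.75 = 6.23×10^-8; Term 2 = ν·Q^9.4·(…)^5.2 = 3.06×10^-7
D = 0.66·(6.23×10^-8 + 3.06×10^-7)^0.04 = 0.3649 m = 365 mm
Check: V = 3.86 m/s, Re = 1.77×10^6, f = 0.01117, h_f = 18.3 m ≈ 18.7 m ✓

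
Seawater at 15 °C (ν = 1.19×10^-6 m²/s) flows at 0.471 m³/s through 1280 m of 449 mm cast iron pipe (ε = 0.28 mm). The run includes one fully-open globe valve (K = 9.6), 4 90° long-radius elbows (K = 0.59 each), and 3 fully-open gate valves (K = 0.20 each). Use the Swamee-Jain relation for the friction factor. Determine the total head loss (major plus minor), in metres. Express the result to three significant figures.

V = 4Q/(πD²) = 2.975 m/s; V²/2g = 0.4510 m
Re = 1.12×10^6, ε/D = 6.24×10^-4 → f = 0.01803 (Swamee-Jain)
Major: h_f = f(L/D)·V²/2g = 0.01803·2851·0.4510 = 23.19 m
Minor: ΣK = 12.6; h_m = ΣK·V²/2g = 5.665 m
Total H_L = 23.19 + 5.665 = 28.85 m

H_L ≈ 28.9 m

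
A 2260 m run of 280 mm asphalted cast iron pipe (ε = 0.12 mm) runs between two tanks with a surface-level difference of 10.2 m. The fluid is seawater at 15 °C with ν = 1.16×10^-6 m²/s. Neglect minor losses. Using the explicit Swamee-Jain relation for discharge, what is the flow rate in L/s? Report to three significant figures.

Swamee-Jain (Type II): Q = -0.965·√(gD⁵h_f/L)·ln[ε/(3.7D) + √(3.17ν²L/(gD³h_f))]
√(gD⁵h_f/L) = √(9.81·0.280⁵·10.2/2260) = 0.008729
ε/(3.7D) = 1.16×10^-4; √(3.17ν²L/(gD³h_f)) = 6.62×10^-5
Q = -0.965·0.008729·ln(1.821×10^-4) = 0.07254 m³/s
Check: V = 1.18 m/s, Re = 2.84×10^5, f = 0.01798, h_f = 10.3 m ≈ 10.2 m ✓

Q ≈ 72.5 L/s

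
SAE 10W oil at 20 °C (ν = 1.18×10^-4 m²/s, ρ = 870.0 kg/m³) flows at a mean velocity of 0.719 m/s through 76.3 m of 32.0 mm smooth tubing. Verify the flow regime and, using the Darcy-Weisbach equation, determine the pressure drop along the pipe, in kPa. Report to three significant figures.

Δp ≈ 176 kPa

Re = VD/ν = 0.719·0.03200/1.18×10^-4 = 195 → laminar (Re < 2300)
f = 64/Re = 0.3282
h_f = f(L/D)V²/(2g) = 0.3282·(76.3/0.03200)·0.719²/(2·9.81) = 20.62 m
Δp = ρg·h_f = 870.0·9.81·20.62 = 176.0 kPa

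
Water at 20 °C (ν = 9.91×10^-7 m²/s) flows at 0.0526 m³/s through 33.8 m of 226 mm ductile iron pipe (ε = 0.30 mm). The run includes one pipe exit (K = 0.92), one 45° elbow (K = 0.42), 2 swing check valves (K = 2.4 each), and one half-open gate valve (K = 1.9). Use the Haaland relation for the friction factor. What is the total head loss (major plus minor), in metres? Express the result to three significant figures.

H_L ≈ 0.990 m

V = 4Q/(πD²) = 1.311 m/s; V²/2g = 0.08763 m
Re = 2.99×10^5, ε/D = 0.00133 → f = 0.02181 (Haaland)
Major: h_f = f(L/D)·V²/2g = 0.02181·149.6·0.08763 = 0.2858 m
Minor: ΣK = 8.04; h_m = ΣK·V²/2g = 0.7046 m
Total H_L = 0.2858 + 0.7046 = 0.9904 m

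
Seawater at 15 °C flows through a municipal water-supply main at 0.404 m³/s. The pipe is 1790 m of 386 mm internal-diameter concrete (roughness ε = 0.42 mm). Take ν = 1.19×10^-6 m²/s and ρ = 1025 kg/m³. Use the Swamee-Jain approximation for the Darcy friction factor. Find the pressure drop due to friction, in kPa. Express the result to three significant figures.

V = 4Q/(πD²) = 4·0.404/(π·0.386²) = 3.452 m/s
Re = VD/ν = 3.452·0.386/1.19×10^-6 = 1.12×10^6 → turbulent
ε/D = 0.42/386 = 0.00109
Swamee-Jain: f = 0.02038
h_f = f(L/D)V²/(2g) = 0.02038·(1790/0.386)·3.452²/(2·9.81) = 57.42 m
Δp = ρg·h_f = 1025·9.81·57.42 = 577.4 kPa

Δp ≈ 577 kPa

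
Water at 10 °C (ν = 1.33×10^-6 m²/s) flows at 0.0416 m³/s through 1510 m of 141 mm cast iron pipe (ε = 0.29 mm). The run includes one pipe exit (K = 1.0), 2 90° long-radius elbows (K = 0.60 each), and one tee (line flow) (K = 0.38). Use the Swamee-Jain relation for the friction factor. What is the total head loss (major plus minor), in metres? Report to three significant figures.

V = 4Q/(πD²) = 2.664 m/s; V²/2g = 0.3618 m
Re = 2.82×10^5, ε/D = 0.00206 → f = 0.02437 (Swamee-Jain)
Major: h_f = f(L/D)·V²/2g = 0.02437·10709·0.3618 = 94.43 m
Minor: ΣK = 2.58; h_m = ΣK·V²/2g = 0.9334 m
Total H_L = 94.43 + 0.9334 = 95.37 m

H_L ≈ 95.4 m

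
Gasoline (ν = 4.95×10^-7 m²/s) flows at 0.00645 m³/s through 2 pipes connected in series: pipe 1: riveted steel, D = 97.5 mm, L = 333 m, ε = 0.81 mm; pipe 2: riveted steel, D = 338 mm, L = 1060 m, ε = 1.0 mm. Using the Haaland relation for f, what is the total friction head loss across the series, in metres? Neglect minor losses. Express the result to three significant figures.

Pipe 1: V = 0.8639 m/s, Re = 1.70×10^5, ε/D = 0.00831, f = 0.03607, h_1 = f(L/D)V²/2g = 4.687 m
Pipe 2: V = 0.07188 m/s, Re = 4.91×10^4, ε/D = 0.00296, f = 0.02841, h_2 = f(L/D)V²/2g = 0.02346 m
Series → Q common, losses add: H = Σh = 4.710 m

H ≈ 4.71 m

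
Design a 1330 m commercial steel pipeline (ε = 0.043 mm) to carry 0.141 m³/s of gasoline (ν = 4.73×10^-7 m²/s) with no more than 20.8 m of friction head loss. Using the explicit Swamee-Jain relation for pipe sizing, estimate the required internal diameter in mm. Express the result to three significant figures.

Swamee-Jain (Type III): D = 0.66·[ε^1.25·(LQ²/(gh_f))^4.75 + ν·Q^9.4·(L/(gh_f))^5.2]^0.04
LQ²/(gh_f) = 0.1296; L/(gh_f) = 6.518
Term 1 = ε^1.25·(…)^4.75 = 2.12×10^-10; Term 2 = ν·Q^9.4·(…)^5.2 = 8.15×10^-11
D = 0.66·(2.12×10^-10 + 8.15×10^-11)^0.04 = 0.2743 m = 274 mm
Check: V = 2.39 m/s, Re = 1.38×10^6, f = 0.01400, h_f = 19.7 m ≈ 20.8 m ✓

D ≈ 274 mm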